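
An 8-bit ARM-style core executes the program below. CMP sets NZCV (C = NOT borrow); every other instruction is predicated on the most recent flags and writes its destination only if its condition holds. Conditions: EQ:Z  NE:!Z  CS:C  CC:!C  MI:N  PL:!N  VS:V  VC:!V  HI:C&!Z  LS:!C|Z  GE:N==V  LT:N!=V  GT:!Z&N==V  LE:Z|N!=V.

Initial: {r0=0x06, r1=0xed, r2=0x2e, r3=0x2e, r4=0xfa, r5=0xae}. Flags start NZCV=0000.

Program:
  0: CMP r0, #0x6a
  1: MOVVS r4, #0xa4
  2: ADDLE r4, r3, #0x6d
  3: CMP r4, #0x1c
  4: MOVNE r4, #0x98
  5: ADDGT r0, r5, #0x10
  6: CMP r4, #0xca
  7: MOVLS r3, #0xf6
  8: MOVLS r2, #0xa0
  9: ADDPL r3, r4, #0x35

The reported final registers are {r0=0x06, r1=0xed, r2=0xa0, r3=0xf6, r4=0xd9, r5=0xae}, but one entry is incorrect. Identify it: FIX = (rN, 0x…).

FIX = (r4, 0x98)

0: ✓ CMP  NZCV=1000
1: · MOVVS
2: ✓ ADDLE  r4←0x9b
3: ✓ CMP  NZCV=0011
4: ✓ MOVNE  r4←0x98
5: · ADDGT
6: ✓ CMP  NZCV=1000
7: ✓ MOVLS  r3←0xf6
8: ✓ MOVLS  r2←0xa0
9: · ADDPL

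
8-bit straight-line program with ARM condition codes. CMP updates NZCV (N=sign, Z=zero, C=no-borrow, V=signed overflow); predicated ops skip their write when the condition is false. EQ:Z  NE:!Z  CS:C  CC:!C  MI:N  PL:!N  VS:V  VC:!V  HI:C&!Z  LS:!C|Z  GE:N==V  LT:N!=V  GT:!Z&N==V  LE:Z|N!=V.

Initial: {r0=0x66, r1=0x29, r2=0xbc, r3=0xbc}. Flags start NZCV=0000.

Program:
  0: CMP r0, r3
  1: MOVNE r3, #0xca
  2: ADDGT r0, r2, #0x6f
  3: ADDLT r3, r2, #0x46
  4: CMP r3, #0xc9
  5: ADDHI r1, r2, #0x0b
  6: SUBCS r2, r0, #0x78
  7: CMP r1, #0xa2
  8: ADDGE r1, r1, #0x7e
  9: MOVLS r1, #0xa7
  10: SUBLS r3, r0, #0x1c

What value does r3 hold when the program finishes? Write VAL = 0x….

VAL = 0xca

0: ✓ CMP  NZCV=1001
1: ✓ MOVNE  r3←0xca
2: ✓ ADDGT  r0←0x2b
3: · ADDLT
4: ✓ CMP  NZCV=0010
5: ✓ ADDHI  r1←0xc7
6: ✓ SUBCS  r2←0xb3
7: ✓ CMP  NZCV=0010
8: ✓ ADDGE  r1←0x45
9: · MOVLS
10: · SUBLS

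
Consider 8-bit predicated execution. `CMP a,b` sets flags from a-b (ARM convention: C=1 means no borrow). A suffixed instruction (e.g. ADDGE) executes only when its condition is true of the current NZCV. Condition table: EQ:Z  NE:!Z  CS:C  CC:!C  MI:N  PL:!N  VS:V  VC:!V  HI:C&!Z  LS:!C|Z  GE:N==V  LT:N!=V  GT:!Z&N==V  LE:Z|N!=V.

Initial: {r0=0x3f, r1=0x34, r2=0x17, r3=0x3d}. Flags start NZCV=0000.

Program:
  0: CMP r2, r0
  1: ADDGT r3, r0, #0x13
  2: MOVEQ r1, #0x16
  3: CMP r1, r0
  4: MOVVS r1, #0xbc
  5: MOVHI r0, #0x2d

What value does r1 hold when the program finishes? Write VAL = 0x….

VAL = 0x34

0: ✓ CMP  NZCV=1000
1: · ADDGT
2: · MOVEQ
3: ✓ CMP  NZCV=1000
4: · MOVVS
5: · MOVHI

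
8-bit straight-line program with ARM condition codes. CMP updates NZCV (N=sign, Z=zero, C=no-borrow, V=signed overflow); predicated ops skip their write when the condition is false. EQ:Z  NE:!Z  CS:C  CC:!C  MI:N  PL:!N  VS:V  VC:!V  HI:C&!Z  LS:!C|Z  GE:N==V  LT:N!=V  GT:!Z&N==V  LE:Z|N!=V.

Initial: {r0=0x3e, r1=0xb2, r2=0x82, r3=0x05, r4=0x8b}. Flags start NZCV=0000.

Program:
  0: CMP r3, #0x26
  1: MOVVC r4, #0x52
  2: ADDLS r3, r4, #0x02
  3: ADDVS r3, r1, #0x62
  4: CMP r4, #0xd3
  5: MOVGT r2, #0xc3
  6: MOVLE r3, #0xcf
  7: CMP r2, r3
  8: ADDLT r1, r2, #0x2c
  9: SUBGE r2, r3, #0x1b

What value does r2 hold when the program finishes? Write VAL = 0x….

0: ✓ CMP  NZCV=1000
1: ✓ MOVVC  r4←0x52
2: ✓ ADDLS  r3←0x54
3: · ADDVS
4: ✓ CMP  NZCV=0000
5: ✓ MOVGT  r2←0xc3
6: · MOVLE
7: ✓ CMP  NZCV=0011
8: ✓ ADDLT  r1←0xef
9: · SUBGE

VAL = 0xc3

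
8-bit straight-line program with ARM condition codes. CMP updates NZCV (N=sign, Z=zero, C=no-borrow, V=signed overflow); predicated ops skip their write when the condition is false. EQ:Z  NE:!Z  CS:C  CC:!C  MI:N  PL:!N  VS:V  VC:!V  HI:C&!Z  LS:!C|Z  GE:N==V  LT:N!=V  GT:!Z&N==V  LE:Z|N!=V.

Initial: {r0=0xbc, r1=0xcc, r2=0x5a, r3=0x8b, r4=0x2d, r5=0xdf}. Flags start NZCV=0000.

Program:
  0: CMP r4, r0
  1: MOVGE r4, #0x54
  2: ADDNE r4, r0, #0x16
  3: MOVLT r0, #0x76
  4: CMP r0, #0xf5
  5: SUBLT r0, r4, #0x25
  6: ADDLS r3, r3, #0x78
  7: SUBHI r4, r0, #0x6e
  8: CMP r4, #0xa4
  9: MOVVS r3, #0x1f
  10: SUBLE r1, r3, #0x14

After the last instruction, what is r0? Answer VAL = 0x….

VAL = 0xad

0: ✓ CMP  NZCV=0000
1: ✓ MOVGE  r4←0x54
2: ✓ ADDNE  r4←0xd2
3: · MOVLT
4: ✓ CMP  NZCV=1000
5: ✓ SUBLT  r0←0xad
6: ✓ ADDLS  r3←0x03
7: · SUBHI
8: ✓ CMP  NZCV=0010
9: · MOVVS
10: · SUBLE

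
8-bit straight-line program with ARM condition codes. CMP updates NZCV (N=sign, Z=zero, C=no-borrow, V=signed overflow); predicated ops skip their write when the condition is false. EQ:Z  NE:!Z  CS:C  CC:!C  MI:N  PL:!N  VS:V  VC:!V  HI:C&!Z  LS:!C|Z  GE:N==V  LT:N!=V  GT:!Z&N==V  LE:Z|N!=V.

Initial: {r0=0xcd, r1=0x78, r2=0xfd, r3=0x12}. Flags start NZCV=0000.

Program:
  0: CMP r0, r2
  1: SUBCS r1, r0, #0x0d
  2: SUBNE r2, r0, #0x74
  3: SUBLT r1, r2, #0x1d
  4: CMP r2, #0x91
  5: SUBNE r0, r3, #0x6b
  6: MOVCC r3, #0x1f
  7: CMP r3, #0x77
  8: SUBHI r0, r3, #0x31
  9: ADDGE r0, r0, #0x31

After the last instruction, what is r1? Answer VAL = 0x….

VAL = 0x3c

[0] flags=1000 → (cmp)
[1] flags=1000 CS?F → skip
[2] flags=1000 NE?T → r2=0x59
[3] flags=1000 LT?T → r1=0x3c
[4] flags=1001 → (cmp)
[5] flags=1001 NE?T → r0=0xa7
[6] flags=1001 CC?T → r3=0x1f
[7] flags=1000 → (cmp)
[8] flags=1000 HI?F → skip
[9] flags=1000 GE?F → skip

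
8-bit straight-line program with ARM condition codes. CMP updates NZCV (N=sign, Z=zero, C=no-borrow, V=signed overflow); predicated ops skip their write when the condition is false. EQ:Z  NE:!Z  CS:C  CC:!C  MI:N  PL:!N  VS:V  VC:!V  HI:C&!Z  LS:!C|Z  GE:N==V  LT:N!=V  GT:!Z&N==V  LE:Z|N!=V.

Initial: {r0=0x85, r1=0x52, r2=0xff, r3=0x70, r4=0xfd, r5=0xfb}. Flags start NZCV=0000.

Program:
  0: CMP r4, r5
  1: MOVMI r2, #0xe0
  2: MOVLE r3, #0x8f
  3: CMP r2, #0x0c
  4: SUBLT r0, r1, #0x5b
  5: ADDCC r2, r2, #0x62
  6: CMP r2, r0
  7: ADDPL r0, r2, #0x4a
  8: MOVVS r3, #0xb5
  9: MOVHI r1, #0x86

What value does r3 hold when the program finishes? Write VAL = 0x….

VAL = 0x70

[0] flags=0010 → (cmp)
[1] flags=0010 MI?F → skip
[2] flags=0010 LE?F → skip
[3] flags=1010 → (cmp)
[4] flags=1010 LT?T → r0=0xf7
[5] flags=1010 CC?F → skip
[6] flags=0010 → (cmp)
[7] flags=0010 PL?T → r0=0x49
[8] flags=0010 VS?F → skip
[9] flags=0010 HI?T → r1=0x86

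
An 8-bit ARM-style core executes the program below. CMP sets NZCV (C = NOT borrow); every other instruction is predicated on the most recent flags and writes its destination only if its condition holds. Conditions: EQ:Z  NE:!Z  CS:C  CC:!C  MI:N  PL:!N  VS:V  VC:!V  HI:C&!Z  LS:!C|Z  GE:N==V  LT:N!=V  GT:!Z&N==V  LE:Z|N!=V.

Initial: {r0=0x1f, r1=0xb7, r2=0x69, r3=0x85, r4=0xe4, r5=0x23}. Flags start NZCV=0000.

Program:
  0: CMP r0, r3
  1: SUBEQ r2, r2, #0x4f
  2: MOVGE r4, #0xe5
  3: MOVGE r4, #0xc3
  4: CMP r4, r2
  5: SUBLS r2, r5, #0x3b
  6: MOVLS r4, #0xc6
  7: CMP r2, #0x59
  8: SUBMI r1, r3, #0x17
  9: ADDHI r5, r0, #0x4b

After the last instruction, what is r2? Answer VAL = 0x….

0: ✓ CMP  NZCV=1001
1: · SUBEQ
2: ✓ MOVGE  r4←0xe5
3: ✓ MOVGE  r4←0xc3
4: ✓ CMP  NZCV=0011
5: · SUBLS
6: · MOVLS
7: ✓ CMP  NZCV=0010
8: · SUBMI
9: ✓ ADDHI  r5←0x6a

VAL = 0x69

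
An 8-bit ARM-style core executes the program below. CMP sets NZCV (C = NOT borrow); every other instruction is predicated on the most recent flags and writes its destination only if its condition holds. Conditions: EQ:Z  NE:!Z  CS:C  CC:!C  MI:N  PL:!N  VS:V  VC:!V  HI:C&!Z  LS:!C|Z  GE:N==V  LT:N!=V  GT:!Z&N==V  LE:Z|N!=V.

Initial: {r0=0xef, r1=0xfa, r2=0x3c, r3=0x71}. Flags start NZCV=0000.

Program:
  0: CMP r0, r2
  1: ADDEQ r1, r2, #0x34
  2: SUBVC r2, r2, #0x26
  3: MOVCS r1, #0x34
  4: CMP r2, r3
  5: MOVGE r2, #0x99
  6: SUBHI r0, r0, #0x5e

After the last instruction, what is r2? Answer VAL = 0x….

[0] flags=1010 → (cmp)
[1] flags=1010 EQ?F → skip
[2] flags=1010 VC?T → r2=0x16
[3] flags=1010 CS?T → r1=0x34
[4] flags=1000 → (cmp)
[5] flags=1000 GE?F → skip
[6] flags=1000 HI?F → skip

VAL = 0x16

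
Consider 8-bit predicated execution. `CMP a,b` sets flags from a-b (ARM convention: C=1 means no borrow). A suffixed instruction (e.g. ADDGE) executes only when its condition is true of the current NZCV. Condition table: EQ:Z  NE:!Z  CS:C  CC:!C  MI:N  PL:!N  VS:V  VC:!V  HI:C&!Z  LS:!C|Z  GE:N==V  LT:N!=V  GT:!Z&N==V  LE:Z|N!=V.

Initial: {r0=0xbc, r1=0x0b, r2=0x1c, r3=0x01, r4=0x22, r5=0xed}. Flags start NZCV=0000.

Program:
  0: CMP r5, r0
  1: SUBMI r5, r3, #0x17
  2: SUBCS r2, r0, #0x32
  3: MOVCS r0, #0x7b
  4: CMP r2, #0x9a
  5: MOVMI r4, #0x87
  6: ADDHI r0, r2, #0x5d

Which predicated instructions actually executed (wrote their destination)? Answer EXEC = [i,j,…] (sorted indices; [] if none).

EXEC = [2,3,5]

0: ✓ CMP  NZCV=0010
1: · SUBMI
2: ✓ SUBCS  r2←0x8a
3: ✓ MOVCS  r0←0x7b
4: ✓ CMP  NZCV=1000
5: ✓ MOVMI  r4←0x87
6: · ADDHI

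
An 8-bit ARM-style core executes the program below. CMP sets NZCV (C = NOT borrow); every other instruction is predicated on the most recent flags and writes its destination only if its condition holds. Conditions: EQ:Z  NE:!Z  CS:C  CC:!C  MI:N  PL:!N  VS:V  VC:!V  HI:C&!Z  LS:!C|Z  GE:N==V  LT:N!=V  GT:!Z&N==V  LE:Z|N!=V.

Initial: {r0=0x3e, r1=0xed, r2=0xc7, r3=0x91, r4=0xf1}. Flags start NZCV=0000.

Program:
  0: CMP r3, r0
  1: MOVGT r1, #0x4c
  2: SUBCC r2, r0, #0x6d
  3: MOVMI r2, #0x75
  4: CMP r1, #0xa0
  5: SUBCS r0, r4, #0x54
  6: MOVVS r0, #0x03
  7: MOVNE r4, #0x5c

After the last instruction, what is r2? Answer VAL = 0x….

VAL = 0xc7

0: ✓ CMP  NZCV=0011
1: · MOVGT
2: · SUBCC
3: · MOVMI
4: ✓ CMP  NZCV=0010
5: ✓ SUBCS  r0←0x9d
6: · MOVVS
7: ✓ MOVNE  r4←0x5c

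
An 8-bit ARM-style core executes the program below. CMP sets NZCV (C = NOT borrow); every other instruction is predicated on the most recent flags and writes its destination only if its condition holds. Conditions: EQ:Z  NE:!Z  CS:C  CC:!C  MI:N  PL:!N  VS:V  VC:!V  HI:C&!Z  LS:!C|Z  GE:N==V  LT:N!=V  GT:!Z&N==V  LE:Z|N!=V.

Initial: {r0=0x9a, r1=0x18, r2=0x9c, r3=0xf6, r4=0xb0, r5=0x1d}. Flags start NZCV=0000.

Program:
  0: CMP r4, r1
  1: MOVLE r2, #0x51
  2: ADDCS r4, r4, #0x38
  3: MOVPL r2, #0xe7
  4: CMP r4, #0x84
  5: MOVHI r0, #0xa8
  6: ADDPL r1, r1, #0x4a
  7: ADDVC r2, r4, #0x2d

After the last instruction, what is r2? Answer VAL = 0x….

VAL = 0x15

[0] flags=1010 → (cmp)
[1] flags=1010 LE?T → r2=0x51
[2] flags=1010 CS?T → r4=0xe8
[3] flags=1010 PL?F → skip
[4] flags=0010 → (cmp)
[5] flags=0010 HI?T → r0=0xa8
[6] flags=0010 PL?T → r1=0x62
[7] flags=0010 VC?T → r2=0x15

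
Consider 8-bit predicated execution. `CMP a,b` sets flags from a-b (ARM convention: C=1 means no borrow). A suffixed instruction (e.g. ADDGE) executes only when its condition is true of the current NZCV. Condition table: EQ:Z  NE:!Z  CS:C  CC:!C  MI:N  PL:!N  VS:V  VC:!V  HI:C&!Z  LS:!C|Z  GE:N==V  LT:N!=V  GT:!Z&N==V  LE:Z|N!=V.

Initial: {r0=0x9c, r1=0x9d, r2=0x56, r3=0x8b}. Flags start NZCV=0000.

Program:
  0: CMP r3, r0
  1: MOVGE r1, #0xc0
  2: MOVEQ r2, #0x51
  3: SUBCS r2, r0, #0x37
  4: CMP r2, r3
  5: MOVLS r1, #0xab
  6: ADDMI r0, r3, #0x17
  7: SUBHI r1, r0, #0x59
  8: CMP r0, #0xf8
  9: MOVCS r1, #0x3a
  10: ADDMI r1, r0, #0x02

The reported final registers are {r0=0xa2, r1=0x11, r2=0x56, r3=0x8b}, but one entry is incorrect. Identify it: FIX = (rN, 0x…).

FIX = (r1, 0xa4)

[0] flags=1000 → (cmp)
[1] flags=1000 GE?F → skip
[2] flags=1000 EQ?F → skip
[3] flags=1000 CS?F → skip
[4] flags=1001 → (cmp)
[5] flags=1001 LS?T → r1=0xab
[6] flags=1001 MI?T → r0=0xa2
[7] flags=1001 HI?F → skip
[8] flags=1000 → (cmp)
[9] flags=1000 CS?F → skip
[10] flags=1000 MI?T → r1=0xa4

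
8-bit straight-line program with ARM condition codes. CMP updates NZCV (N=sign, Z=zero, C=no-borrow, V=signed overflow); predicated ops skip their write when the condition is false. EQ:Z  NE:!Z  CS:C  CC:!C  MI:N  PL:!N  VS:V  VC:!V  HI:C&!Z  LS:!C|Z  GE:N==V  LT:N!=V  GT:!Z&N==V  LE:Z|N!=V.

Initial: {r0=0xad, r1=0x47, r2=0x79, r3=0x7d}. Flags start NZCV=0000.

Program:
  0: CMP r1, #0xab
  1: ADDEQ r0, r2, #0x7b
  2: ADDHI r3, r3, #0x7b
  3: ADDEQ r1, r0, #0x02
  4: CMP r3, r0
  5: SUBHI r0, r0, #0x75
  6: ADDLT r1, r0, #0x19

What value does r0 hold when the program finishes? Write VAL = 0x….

0: ✓ CMP  NZCV=1001
1: · ADDEQ
2: · ADDHI
3: · ADDEQ
4: ✓ CMP  NZCV=1001
5: · SUBHI
6: · ADDLT

VAL = 0xad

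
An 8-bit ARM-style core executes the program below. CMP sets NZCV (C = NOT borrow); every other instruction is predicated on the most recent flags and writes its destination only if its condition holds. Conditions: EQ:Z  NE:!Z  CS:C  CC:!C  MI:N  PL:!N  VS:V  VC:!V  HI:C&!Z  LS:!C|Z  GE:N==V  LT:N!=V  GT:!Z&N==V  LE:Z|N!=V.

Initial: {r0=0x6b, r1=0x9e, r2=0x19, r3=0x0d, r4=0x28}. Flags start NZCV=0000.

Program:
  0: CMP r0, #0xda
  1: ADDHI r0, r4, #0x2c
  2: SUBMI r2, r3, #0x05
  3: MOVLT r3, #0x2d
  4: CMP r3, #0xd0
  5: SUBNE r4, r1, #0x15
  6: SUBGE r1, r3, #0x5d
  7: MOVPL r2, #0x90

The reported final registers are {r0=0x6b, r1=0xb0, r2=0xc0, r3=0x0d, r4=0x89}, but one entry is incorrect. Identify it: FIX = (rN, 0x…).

FIX = (r2, 0x90)

[0] flags=1001 → (cmp)
[1] flags=1001 HI?F → skip
[2] flags=1001 MI?T → r2=0x08
[3] flags=1001 LT?F → skip
[4] flags=0000 → (cmp)
[5] flags=0000 NE?T → r4=0x89
[6] flags=0000 GE?T → r1=0xb0
[7] flags=0000 PL?T → r2=0x90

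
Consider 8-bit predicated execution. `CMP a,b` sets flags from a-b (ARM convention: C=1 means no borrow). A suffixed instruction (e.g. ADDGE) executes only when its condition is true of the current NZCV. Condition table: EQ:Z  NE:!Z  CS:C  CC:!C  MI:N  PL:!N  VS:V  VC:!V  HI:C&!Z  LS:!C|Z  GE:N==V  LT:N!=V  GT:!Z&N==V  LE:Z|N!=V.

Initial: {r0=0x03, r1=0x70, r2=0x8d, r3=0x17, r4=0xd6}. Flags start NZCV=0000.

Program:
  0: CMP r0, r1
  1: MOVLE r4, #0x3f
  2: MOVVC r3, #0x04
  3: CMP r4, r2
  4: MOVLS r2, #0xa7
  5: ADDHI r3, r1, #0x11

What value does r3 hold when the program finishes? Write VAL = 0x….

[0] flags=1000 → (cmp)
[1] flags=1000 LE?T → r4=0x3f
[2] flags=1000 VC?T → r3=0x04
[3] flags=1001 → (cmp)
[4] flags=1001 LS?T → r2=0xa7
[5] flags=1001 HI?F → skip

VAL = 0x04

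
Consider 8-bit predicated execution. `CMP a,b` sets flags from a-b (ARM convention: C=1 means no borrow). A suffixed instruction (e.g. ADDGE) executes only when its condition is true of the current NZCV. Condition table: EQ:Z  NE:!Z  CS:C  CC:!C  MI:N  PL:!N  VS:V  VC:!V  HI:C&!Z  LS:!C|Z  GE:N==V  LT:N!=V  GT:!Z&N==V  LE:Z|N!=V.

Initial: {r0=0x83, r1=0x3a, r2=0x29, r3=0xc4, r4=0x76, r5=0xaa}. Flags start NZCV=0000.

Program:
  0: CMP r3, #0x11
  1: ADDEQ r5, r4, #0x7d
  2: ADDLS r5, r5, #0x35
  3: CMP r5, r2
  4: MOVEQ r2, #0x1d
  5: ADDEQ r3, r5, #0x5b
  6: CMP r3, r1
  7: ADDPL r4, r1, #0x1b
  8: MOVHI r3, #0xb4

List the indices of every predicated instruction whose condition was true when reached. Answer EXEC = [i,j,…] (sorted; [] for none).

EXEC = [8]

0: ✓ CMP  NZCV=1010
1: · ADDEQ
2: · ADDLS
3: ✓ CMP  NZCV=1010
4: · MOVEQ
5: · ADDEQ
6: ✓ CMP  NZCV=1010
7: · ADDPL
8: ✓ MOVHI  r3←0xb4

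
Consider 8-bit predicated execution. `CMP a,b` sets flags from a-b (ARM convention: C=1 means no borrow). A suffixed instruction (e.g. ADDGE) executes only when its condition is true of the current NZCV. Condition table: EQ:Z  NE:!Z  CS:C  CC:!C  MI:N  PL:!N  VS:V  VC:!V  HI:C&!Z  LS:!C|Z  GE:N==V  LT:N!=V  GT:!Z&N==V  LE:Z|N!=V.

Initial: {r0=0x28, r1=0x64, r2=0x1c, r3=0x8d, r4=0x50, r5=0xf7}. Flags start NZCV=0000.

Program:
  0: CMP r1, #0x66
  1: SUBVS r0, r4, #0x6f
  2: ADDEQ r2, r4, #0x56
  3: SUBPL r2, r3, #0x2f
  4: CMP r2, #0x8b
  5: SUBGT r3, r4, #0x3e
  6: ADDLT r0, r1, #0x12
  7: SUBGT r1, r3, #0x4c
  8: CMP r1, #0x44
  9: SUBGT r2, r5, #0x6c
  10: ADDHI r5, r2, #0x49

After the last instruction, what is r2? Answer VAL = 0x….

VAL = 0x1c

0: ✓ CMP  NZCV=1000
1: · SUBVS
2: · ADDEQ
3: · SUBPL
4: ✓ CMP  NZCV=1001
5: ✓ SUBGT  r3←0x12
6: · ADDLT
7: ✓ SUBGT  r1←0xc6
8: ✓ CMP  NZCV=1010
9: · SUBGT
10: ✓ ADDHI  r5←0x65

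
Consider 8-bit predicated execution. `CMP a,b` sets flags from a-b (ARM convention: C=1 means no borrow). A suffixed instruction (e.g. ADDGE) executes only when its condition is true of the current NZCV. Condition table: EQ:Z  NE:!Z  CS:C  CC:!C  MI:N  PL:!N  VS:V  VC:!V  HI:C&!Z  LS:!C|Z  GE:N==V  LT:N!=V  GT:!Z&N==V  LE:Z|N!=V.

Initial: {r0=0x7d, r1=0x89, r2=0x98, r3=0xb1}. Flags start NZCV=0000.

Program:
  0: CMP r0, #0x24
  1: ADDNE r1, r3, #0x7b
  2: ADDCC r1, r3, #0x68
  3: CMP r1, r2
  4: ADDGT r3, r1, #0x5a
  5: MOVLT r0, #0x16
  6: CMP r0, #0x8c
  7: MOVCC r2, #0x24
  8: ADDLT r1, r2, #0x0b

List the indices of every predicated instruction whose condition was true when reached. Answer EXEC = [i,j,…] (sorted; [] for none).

[0] flags=0010 → (cmp)
[1] flags=0010 NE?T → r1=0x2c
[2] flags=0010 CC?F → skip
[3] flags=1001 → (cmp)
[4] flags=1001 GT?T → r3=0x86
[5] flags=1001 LT?F → skip
[6] flags=1001 → (cmp)
[7] flags=1001 CC?T → r2=0x24
[8] flags=1001 LT?F → skip

EXEC = [1,4,7]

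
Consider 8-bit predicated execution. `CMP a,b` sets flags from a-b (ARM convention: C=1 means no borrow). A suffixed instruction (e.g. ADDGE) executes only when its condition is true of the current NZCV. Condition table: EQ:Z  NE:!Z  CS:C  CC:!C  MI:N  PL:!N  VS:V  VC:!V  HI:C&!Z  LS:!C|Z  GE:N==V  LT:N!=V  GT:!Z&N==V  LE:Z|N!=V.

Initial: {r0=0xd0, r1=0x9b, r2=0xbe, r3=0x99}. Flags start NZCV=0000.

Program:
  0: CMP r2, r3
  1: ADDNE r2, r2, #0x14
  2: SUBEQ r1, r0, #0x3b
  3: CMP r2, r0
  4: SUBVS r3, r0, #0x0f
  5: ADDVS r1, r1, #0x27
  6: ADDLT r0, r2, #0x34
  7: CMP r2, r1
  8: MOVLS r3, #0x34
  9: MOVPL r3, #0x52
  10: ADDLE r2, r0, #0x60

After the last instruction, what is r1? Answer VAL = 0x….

[0] flags=0010 → (cmp)
[1] flags=0010 NE?T → r2=0xd2
[2] flags=0010 EQ?F → skip
[3] flags=0010 → (cmp)
[4] flags=0010 VS?F → skip
[5] flags=0010 VS?F → skip
[6] flags=0010 LT?F → skip
[7] flags=0010 → (cmp)
[8] flags=0010 LS?F → skip
[9] flags=0010 PL?T → r3=0x52
[10] flags=0010 LE?F → skip

VAL = 0x9b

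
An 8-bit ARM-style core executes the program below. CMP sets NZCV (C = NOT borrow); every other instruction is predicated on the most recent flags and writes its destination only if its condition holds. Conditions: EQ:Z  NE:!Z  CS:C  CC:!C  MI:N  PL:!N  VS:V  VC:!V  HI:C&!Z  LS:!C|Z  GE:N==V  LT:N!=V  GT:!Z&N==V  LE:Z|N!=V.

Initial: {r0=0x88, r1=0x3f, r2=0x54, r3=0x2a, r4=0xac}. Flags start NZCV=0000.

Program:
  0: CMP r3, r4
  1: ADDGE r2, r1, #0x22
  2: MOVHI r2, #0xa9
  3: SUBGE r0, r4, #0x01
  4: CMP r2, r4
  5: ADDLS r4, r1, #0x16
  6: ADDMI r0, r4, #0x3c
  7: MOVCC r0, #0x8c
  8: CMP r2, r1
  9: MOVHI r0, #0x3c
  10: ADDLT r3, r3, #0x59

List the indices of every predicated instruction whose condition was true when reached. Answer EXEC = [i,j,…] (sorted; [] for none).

[0] flags=0000 → (cmp)
[1] flags=0000 GE?T → r2=0x61
[2] flags=0000 HI?F → skip
[3] flags=0000 GE?T → r0=0xab
[4] flags=1001 → (cmp)
[5] flags=1001 LS?T → r4=0x55
[6] flags=1001 MI?T → r0=0x91
[7] flags=1001 CC?T → r0=0x8c
[8] flags=0010 → (cmp)
[9] flags=0010 HI?T → r0=0x3c
[10] flags=0010 LT?F → skip

EXEC = [1,3,5,6,7,9]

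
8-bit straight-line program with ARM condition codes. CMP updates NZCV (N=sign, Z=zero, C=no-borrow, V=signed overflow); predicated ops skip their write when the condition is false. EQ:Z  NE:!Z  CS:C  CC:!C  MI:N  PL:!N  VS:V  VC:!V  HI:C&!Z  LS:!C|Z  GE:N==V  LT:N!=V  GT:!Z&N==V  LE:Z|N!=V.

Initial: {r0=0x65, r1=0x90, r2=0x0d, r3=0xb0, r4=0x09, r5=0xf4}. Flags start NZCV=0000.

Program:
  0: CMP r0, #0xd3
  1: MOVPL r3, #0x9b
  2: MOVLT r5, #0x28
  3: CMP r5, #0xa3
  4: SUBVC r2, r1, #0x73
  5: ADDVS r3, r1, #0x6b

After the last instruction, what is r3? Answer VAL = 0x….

0: ✓ CMP  NZCV=1001
1: · MOVPL
2: · MOVLT
3: ✓ CMP  NZCV=0010
4: ✓ SUBVC  r2←0x1d
5: · ADDVS

VAL = 0xb0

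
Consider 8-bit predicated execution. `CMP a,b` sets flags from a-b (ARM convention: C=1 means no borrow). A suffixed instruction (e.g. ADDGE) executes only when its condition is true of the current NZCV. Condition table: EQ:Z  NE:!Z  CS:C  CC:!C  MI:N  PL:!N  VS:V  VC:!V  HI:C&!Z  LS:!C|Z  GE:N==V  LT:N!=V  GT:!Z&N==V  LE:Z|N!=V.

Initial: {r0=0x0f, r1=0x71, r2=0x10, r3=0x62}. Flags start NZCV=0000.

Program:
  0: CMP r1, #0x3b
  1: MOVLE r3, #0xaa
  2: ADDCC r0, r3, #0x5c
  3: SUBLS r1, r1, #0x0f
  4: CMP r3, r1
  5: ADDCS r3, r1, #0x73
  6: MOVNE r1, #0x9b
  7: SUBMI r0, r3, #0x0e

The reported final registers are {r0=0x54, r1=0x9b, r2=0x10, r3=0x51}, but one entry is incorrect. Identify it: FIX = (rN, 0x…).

FIX = (r3, 0x62)

[0] flags=0010 → (cmp)
[1] flags=0010 LE?F → skip
[2] flags=0010 CC?F → skip
[3] flags=0010 LS?F → skip
[4] flags=1000 → (cmp)
[5] flags=1000 CS?F → skip
[6] flags=1000 NE?T → r1=0x9b
[7] flags=1000 MI?T → r0=0x54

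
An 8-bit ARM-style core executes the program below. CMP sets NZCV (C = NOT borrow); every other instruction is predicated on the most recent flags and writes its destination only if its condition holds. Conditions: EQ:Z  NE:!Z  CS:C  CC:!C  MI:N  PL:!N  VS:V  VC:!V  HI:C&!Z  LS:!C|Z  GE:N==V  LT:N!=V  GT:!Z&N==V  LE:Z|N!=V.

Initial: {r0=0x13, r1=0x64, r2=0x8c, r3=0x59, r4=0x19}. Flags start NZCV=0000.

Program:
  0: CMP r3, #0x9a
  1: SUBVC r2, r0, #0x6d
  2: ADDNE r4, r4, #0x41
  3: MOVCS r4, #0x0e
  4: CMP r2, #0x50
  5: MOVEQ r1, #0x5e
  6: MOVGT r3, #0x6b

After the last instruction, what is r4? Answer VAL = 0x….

VAL = 0x5a

0: ✓ CMP  NZCV=1001
1: · SUBVC
2: ✓ ADDNE  r4←0x5a
3: · MOVCS
4: ✓ CMP  NZCV=0011
5: · MOVEQ
6: · MOVGT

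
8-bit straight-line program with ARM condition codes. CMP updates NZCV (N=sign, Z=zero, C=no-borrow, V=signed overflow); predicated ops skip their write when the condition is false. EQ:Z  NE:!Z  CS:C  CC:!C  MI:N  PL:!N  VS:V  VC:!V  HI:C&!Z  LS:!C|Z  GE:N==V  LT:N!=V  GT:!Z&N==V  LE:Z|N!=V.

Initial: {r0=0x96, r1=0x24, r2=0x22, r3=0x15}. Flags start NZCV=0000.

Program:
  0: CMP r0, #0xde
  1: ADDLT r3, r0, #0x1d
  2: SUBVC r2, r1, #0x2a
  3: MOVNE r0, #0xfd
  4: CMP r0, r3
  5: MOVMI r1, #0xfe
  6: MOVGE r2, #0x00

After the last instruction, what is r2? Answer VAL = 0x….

VAL = 0x00

[0] flags=1000 → (cmp)
[1] flags=1000 LT?T → r3=0xb3
[2] flags=1000 VC?T → r2=0xfa
[3] flags=1000 NE?T → r0=0xfd
[4] flags=0010 → (cmp)
[5] flags=0010 MI?F → skip
[6] flags=0010 GE?T → r2=0x00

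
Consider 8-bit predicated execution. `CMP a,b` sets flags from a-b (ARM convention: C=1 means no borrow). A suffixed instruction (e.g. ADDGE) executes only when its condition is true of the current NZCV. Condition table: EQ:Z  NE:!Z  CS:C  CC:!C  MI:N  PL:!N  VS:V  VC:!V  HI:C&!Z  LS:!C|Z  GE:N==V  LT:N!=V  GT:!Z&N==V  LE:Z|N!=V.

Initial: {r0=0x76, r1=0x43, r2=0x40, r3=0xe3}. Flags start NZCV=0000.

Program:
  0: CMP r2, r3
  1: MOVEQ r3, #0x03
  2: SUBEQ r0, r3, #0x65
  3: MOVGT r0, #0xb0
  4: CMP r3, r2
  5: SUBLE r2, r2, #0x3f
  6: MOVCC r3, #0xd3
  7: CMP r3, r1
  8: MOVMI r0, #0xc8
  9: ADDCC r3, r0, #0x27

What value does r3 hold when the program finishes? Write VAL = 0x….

VAL = 0xe3

[0] flags=0000 → (cmp)
[1] flags=0000 EQ?F → skip
[2] flags=0000 EQ?F → skip
[3] flags=0000 GT?T → r0=0xb0
[4] flags=1010 → (cmp)
[5] flags=1010 LE?T → r2=0x01
[6] flags=1010 CC?F → skip
[7] flags=1010 → (cmp)
[8] flags=1010 MI?T → r0=0xc8
[9] flags=1010 CC?F → skip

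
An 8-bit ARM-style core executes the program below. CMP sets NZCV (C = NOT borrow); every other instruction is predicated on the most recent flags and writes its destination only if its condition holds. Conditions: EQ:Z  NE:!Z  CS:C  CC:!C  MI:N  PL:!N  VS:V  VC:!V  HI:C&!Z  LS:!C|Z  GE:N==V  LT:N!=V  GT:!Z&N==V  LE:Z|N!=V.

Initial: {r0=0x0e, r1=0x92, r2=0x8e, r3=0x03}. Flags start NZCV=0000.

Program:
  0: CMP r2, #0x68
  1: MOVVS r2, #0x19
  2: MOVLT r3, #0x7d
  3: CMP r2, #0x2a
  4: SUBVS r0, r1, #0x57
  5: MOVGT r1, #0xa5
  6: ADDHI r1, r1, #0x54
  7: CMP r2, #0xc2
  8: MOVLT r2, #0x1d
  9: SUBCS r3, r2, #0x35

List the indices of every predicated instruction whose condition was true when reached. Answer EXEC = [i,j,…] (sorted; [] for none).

0: ✓ CMP  NZCV=0011
1: ✓ MOVVS  r2←0x19
2: ✓ MOVLT  r3←0x7d
3: ✓ CMP  NZCV=1000
4: · SUBVS
5: · MOVGT
6: · ADDHI
7: ✓ CMP  NZCV=0000
8: · MOVLT
9: · SUBCS

EXEC = [1,2]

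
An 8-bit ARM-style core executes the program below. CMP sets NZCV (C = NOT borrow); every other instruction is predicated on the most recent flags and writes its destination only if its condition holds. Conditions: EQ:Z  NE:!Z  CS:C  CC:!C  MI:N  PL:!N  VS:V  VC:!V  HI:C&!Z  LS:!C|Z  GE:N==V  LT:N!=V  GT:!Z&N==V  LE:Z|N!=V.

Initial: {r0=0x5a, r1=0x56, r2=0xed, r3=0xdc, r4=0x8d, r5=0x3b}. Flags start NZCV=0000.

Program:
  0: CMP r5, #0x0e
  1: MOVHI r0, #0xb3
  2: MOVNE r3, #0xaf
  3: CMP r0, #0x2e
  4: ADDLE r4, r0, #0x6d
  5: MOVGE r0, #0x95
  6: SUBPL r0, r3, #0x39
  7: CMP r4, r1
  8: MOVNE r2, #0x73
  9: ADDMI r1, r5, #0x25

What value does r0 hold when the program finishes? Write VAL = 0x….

0: ✓ CMP  NZCV=0010
1: ✓ MOVHI  r0←0xb3
2: ✓ MOVNE  r3←0xaf
3: ✓ CMP  NZCV=1010
4: ✓ ADDLE  r4←0x20
5: · MOVGE
6: · SUBPL
7: ✓ CMP  NZCV=1000
8: ✓ MOVNE  r2←0x73
9: ✓ ADDMI  r1←0x60

VAL = 0xb3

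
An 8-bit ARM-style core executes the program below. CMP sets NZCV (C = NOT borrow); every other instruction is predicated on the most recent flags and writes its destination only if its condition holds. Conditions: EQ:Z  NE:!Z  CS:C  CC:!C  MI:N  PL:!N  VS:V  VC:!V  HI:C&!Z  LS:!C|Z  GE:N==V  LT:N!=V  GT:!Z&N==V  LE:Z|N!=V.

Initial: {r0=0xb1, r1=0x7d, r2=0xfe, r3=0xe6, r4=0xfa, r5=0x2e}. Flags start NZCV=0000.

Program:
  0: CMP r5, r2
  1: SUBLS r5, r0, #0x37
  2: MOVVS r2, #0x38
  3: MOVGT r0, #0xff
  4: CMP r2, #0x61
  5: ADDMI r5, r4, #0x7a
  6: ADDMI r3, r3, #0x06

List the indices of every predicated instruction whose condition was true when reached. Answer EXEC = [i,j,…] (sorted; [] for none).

[0] flags=0000 → (cmp)
[1] flags=0000 LS?T → r5=0x7a
[2] flags=0000 VS?F → skip
[3] flags=0000 GT?T → r0=0xff
[4] flags=1010 → (cmp)
[5] flags=1010 MI?T → r5=0x74
[6] flags=1010 MI?T → r3=0xec

EXEC = [1,3,5,6]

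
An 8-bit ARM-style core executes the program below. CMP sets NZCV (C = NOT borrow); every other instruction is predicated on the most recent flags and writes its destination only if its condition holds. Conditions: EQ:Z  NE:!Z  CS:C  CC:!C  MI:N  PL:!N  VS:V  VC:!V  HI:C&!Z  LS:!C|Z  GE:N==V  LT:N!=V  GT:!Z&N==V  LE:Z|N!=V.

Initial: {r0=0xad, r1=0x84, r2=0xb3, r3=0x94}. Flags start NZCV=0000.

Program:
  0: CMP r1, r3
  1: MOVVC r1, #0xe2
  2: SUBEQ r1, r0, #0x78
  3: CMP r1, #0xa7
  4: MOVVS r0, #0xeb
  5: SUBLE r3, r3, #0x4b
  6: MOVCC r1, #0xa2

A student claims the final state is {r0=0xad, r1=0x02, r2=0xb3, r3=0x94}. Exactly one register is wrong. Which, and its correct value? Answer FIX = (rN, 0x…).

[0] flags=1000 → (cmp)
[1] flags=1000 VC?T → r1=0xe2
[2] flags=1000 EQ?F → skip
[3] flags=0010 → (cmp)
[4] flags=0010 VS?F → skip
[5] flags=0010 LE?F → skip
[6] flags=0010 CC?F → skip

FIX = (r1, 0xe2)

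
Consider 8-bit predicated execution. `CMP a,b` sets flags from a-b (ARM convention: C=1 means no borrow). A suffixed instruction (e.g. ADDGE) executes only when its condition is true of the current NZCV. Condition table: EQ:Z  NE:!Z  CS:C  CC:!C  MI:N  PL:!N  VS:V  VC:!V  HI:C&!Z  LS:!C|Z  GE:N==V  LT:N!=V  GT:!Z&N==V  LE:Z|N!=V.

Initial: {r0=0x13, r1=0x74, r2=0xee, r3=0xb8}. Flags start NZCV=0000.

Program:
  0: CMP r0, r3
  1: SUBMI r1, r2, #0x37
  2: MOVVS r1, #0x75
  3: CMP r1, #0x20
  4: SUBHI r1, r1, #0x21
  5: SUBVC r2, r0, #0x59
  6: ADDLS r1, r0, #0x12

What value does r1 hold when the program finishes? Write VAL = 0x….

[0] flags=0000 → (cmp)
[1] flags=0000 MI?F → skip
[2] flags=0000 VS?F → skip
[3] flags=0010 → (cmp)
[4] flags=0010 HI?T → r1=0x53
[5] flags=0010 VC?T → r2=0xba
[6] flags=0010 LS?F → skip

VAL = 0x53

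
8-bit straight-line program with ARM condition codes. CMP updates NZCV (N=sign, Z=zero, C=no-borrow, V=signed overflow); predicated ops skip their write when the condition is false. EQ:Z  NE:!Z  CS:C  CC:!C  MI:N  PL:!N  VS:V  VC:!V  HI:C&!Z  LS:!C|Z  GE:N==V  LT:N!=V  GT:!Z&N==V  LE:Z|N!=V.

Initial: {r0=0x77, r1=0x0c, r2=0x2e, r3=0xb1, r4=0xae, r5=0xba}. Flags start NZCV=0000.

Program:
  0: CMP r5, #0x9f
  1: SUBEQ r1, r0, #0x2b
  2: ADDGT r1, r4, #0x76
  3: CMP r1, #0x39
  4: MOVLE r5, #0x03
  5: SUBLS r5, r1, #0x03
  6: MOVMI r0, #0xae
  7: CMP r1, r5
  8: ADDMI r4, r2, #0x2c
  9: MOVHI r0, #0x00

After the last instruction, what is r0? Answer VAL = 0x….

VAL = 0x00

[0] flags=0010 → (cmp)
[1] flags=0010 EQ?F → skip
[2] flags=0010 GT?T → r1=0x24
[3] flags=1000 → (cmp)
[4] flags=1000 LE?T → r5=0x03
[5] flags=1000 LS?T → r5=0x21
[6] flags=1000 MI?T → r0=0xae
[7] flags=0010 → (cmp)
[8] flags=0010 MI?F → skip
[9] flags=0010 HI?T → r0=0x00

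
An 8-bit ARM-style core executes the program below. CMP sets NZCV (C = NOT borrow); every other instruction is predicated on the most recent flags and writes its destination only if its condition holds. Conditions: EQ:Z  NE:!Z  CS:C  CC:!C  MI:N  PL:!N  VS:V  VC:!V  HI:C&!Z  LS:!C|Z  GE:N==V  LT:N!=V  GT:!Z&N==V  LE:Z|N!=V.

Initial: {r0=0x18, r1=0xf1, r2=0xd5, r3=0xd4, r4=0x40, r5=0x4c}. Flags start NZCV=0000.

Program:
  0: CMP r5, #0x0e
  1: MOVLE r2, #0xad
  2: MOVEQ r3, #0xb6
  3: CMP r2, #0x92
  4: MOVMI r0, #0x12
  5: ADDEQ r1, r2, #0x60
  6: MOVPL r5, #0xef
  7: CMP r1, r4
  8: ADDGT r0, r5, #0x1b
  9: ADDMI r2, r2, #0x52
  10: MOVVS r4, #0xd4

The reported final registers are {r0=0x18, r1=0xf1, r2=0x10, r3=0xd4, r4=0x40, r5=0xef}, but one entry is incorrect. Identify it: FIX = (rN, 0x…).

0: ✓ CMP  NZCV=0010
1: · MOVLE
2: · MOVEQ
3: ✓ CMP  NZCV=0010
4: · MOVMI
5: · ADDEQ
6: ✓ MOVPL  r5←0xef
7: ✓ CMP  NZCV=1010
8: · ADDGT
9: ✓ ADDMI  r2←0x27
10: · MOVVS

FIX = (r2, 0x27)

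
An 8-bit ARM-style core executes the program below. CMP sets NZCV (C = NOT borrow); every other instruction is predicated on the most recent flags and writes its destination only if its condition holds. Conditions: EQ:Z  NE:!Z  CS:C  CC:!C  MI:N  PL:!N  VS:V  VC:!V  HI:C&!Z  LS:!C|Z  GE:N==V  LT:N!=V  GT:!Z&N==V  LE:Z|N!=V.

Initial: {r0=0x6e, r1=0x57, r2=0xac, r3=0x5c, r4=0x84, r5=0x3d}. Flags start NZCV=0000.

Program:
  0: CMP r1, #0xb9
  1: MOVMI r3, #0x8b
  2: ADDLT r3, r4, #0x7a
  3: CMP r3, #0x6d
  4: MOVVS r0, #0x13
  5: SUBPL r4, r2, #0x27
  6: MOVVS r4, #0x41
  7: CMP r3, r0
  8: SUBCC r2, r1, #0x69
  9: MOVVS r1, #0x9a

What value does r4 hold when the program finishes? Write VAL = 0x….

VAL = 0x41

[0] flags=1001 → (cmp)
[1] flags=1001 MI?T → r3=0x8b
[2] flags=1001 LT?F → skip
[3] flags=0011 → (cmp)
[4] flags=0011 VS?T → r0=0x13
[5] flags=0011 PL?T → r4=0x85
[6] flags=0011 VS?T → r4=0x41
[7] flags=0011 → (cmp)
[8] flags=0011 CC?F → skip
[9] flags=0011 VS?T → r1=0x9a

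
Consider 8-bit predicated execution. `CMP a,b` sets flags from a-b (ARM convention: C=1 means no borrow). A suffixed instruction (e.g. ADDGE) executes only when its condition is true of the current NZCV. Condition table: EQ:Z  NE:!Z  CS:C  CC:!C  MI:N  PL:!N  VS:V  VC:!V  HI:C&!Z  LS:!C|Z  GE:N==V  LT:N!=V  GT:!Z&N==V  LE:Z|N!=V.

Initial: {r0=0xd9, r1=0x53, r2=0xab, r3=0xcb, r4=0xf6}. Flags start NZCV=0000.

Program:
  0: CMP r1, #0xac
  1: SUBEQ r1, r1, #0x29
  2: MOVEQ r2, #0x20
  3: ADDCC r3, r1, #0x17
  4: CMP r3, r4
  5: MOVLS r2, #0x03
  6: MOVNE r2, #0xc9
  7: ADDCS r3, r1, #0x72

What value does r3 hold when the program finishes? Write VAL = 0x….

0: ✓ CMP  NZCV=1001
1: · SUBEQ
2: · MOVEQ
3: ✓ ADDCC  r3←0x6a
4: ✓ CMP  NZCV=0000
5: ✓ MOVLS  r2←0x03
6: ✓ MOVNE  r2←0xc9
7: · ADDCS

VAL = 0x6a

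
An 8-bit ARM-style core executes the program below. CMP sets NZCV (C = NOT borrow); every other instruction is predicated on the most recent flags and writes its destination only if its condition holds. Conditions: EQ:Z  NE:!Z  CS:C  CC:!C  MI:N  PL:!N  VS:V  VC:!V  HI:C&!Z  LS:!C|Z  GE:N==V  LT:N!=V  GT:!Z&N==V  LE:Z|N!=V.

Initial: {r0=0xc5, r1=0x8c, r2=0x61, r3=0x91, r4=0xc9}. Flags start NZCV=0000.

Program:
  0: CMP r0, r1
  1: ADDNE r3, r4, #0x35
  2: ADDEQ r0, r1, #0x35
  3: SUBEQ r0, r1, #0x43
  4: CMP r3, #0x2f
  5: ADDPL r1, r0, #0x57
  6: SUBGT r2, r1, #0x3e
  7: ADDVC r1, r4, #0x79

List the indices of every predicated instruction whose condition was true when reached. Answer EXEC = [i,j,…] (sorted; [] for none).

[0] flags=0010 → (cmp)
[1] flags=0010 NE?T → r3=0xfe
[2] flags=0010 EQ?F → skip
[3] flags=0010 EQ?F → skip
[4] flags=1010 → (cmp)
[5] flags=1010 PL?F → skip
[6] flags=1010 GT?F → skip
[7] flags=1010 VC?T → r1=0x42

EXEC = [1,7]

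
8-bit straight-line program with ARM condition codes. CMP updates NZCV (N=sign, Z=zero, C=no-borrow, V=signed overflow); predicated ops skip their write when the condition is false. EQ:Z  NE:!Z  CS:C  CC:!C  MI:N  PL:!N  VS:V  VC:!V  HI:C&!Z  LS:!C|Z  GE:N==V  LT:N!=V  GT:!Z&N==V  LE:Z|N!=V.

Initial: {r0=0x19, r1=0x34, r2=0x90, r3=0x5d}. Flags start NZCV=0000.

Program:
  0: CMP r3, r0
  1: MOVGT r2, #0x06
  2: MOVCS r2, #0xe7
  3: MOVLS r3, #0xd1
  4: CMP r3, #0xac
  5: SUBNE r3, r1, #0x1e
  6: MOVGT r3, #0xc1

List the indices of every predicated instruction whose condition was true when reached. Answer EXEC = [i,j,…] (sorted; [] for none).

EXEC = [1,2,5,6]

0: ✓ CMP  NZCV=0010
1: ✓ MOVGT  r2←0x06
2: ✓ MOVCS  r2←0xe7
3: · MOVLS
4: ✓ CMP  NZCV=1001
5: ✓ SUBNE  r3←0x16
6: ✓ MOVGT  r3←0xc1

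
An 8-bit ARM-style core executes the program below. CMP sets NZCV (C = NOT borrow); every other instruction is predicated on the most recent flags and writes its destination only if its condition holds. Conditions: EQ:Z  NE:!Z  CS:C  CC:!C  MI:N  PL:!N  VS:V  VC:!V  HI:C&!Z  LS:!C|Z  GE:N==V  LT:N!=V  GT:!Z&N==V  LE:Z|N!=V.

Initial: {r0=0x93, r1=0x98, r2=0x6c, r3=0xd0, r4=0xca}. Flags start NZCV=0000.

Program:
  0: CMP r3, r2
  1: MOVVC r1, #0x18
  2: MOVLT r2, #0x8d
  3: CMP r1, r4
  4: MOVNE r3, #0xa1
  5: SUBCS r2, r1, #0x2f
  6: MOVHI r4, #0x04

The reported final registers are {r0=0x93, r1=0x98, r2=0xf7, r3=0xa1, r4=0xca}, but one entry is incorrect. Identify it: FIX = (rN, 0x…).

FIX = (r2, 0x8d)

0: ✓ CMP  NZCV=0011
1: · MOVVC
2: ✓ MOVLT  r2←0x8d
3: ✓ CMP  NZCV=1000
4: ✓ MOVNE  r3←0xa1
5: · SUBCS
6: · MOVHI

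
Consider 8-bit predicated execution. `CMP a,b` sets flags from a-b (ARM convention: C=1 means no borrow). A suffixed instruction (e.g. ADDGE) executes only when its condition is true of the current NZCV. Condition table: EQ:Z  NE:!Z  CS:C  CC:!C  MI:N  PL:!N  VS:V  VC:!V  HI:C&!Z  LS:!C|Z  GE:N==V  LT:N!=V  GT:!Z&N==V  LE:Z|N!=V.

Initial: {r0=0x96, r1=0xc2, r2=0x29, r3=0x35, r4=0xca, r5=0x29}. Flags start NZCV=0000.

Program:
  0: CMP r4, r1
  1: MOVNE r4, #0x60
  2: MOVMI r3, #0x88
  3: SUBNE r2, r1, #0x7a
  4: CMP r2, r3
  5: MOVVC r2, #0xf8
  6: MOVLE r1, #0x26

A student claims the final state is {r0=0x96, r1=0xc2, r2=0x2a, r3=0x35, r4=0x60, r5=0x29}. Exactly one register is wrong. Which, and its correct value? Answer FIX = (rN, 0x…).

FIX = (r2, 0xf8)

0: ✓ CMP  NZCV=0010
1: ✓ MOVNE  r4←0x60
2: · MOVMI
3: ✓ SUBNE  r2←0x48
4: ✓ CMP  NZCV=0010
5: ✓ MOVVC  r2←0xf8
6: · MOVLE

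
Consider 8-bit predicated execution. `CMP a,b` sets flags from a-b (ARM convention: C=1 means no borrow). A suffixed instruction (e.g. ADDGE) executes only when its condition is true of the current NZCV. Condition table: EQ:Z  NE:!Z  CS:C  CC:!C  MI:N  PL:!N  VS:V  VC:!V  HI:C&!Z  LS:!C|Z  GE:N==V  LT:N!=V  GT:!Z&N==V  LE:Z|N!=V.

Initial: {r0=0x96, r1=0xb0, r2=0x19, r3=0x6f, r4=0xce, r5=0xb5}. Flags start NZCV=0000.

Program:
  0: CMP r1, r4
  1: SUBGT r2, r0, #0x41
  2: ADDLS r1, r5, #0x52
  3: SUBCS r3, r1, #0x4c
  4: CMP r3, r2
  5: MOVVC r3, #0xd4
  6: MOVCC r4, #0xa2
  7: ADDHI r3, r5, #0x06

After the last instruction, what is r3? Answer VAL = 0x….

0: ✓ CMP  NZCV=1000
1: · SUBGT
2: ✓ ADDLS  r1←0x07
3: · SUBCS
4: ✓ CMP  NZCV=0010
5: ✓ MOVVC  r3←0xd4
6: · MOVCC
7: ✓ ADDHI  r3←0xbb

VAL = 0xbb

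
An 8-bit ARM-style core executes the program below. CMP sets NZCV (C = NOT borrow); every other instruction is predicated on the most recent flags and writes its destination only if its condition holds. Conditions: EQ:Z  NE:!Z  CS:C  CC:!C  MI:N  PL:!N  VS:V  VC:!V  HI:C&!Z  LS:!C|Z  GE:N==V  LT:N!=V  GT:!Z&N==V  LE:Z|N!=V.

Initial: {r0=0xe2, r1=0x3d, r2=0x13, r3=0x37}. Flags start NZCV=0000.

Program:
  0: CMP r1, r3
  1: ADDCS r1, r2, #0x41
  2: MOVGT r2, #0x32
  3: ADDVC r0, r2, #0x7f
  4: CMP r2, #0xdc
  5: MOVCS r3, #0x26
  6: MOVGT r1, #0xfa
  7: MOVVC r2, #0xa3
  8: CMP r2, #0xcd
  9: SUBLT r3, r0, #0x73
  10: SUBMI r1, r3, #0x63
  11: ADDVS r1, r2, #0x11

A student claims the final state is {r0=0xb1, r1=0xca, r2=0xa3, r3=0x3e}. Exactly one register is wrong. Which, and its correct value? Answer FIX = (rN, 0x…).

FIX = (r1, 0xdb)

[0] flags=0010 → (cmp)
[1] flags=0010 CS?T → r1=0x54
[2] flags=0010 GT?T → r2=0x32
[3] flags=0010 VC?T → r0=0xb1
[4] flags=0000 → (cmp)
[5] flags=0000 CS?F → skip
[6] flags=0000 GT?T → r1=0xfa
[7] flags=0000 VC?T → r2=0xa3
[8] flags=1000 → (cmp)
[9] flags=1000 LT?T → r3=0x3e
[10] flags=1000 MI?T → r1=0xdb
[11] flags=1000 VS?F → skip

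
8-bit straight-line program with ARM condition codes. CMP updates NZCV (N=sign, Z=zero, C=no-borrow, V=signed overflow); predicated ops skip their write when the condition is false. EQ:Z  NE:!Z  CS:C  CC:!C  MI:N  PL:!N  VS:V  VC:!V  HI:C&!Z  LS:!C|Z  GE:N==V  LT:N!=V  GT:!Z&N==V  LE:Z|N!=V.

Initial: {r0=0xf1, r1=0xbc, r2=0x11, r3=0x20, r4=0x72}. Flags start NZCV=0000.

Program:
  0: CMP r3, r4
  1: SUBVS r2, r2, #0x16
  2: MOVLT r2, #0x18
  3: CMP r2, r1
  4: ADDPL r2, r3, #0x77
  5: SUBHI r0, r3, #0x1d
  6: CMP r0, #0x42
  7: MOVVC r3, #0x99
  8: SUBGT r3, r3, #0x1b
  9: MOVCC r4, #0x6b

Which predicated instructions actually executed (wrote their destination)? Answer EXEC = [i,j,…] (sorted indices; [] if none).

EXEC = [2,4,7]

0: ✓ CMP  NZCV=1000
1: · SUBVS
2: ✓ MOVLT  r2←0x18
3: ✓ CMP  NZCV=0000
4: ✓ ADDPL  r2←0x97
5: · SUBHI
6: ✓ CMP  NZCV=1010
7: ✓ MOVVC  r3←0x99
8: · SUBGT
9: · MOVCC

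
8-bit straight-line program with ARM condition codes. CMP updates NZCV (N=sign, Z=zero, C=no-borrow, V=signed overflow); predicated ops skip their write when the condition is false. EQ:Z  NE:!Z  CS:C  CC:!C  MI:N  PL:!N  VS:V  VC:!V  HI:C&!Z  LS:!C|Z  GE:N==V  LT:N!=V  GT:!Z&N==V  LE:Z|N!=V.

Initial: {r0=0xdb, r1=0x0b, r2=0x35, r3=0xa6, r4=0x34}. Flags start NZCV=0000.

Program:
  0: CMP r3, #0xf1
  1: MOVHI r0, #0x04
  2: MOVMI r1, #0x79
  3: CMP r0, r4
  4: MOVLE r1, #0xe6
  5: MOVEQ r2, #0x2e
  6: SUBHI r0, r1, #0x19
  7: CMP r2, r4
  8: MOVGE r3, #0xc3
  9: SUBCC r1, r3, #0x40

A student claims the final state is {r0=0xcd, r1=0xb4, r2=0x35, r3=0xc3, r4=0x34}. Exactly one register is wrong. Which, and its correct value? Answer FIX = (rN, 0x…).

FIX = (r1, 0xe6)

0: ✓ CMP  NZCV=1000
1: · MOVHI
2: ✓ MOVMI  r1←0x79
3: ✓ CMP  NZCV=1010
4: ✓ MOVLE  r1←0xe6
5: · MOVEQ
6: ✓ SUBHI  r0←0xcd
7: ✓ CMP  NZCV=0010
8: ✓ MOVGE  r3←0xc3
9: · SUBCC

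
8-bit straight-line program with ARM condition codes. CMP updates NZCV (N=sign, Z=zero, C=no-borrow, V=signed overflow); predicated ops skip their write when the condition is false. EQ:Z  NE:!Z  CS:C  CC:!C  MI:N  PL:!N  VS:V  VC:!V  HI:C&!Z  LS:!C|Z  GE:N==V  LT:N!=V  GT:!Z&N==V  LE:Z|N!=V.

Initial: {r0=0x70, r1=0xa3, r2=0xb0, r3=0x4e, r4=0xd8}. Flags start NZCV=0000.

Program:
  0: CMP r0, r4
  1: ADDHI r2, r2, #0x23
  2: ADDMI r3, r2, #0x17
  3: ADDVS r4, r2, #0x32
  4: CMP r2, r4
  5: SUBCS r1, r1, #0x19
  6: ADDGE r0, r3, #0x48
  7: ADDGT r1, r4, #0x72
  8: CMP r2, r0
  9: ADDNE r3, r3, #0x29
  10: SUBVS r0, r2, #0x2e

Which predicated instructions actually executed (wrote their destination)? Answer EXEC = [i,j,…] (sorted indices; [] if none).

EXEC = [2,3,9,10]

0: ✓ CMP  NZCV=1001
1: · ADDHI
2: ✓ ADDMI  r3←0xc7
3: ✓ ADDVS  r4←0xe2
4: ✓ CMP  NZCV=1000
5: · SUBCS
6: · ADDGE
7: · ADDGT
8: ✓ CMP  NZCV=0011
9: ✓ ADDNE  r3←0xf0
10: ✓ SUBVS  r0←0x82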